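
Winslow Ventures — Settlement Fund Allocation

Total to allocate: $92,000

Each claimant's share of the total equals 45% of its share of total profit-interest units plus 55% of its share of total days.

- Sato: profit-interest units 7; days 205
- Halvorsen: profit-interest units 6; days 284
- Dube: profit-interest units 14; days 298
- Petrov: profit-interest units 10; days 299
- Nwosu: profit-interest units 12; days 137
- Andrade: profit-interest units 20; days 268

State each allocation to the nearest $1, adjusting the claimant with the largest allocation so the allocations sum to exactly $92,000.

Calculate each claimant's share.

Profit-interest units total 69; days total 1,491.
Composite weights (45% profit-interest units + 55% days): Sato 0.1213; Halvorsen 0.1439; Dube 0.2012; Petrov 0.1755; Nwosu 0.1288; Andrade 0.2293.
Pro-rata amounts: Sato 11,157.08; Halvorsen 13,238.10; Dube 18,513.21; Petrov 16,147.15; Nwosu 11,849.36; Andrade 21,095.10.
Rounded to nearest $1: Sato $11,157; Halvorsen $13,238; Dube $18,513; Petrov $16,147; Nwosu $11,849; Andrade $21,095. Sum = $91,999.
Difference $92,000 − $91,999 = +$1 applied to largest allocation (Andrade): Andrade becomes $21,096.

Sato: $11,157 · Halvorsen: $13,238 · Dube: $18,513 · Petrov: $16,147 · Nwosu: $11,849 · Andrade: $21,096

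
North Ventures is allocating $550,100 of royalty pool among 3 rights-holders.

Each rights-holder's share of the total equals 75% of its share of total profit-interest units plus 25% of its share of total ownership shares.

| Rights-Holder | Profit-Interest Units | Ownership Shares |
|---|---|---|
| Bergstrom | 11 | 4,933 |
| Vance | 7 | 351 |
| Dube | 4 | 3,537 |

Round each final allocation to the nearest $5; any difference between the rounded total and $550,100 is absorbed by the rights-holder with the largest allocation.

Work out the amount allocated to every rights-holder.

Profit-interest units total 22; ownership shares total 8,821.
Combined weights (75% profit-interest units + 25% ownership shares): Bergstrom 0.5148; Vance 0.2486; Dube 0.2366.
Unrounded shares: Bergstrom 283,196.11; Vance 136,746.18; Dube 130,157.72.
At nearest $5: Bergstrom $283,195; Vance $136,745; Dube $130,160. Sum = $550,100.
No rounding difference to absorb.

Bergstrom: $283,195 · Vance: $136,745 · Dube: $130,160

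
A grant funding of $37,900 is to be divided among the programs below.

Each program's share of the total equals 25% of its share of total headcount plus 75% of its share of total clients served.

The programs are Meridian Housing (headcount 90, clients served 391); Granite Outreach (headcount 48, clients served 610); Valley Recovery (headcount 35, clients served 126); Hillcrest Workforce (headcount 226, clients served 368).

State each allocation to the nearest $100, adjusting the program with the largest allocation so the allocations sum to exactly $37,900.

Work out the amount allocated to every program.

Meridian Housing: $9,600; Granite Outreach: $12,700; Valley Recovery: $3,200; Hillcrest Workforce: $12,400

Totals — headcount 399, clients served 1,495.
Blended shares (25% headcount + 75% clients served): Meridian Housing 0.2525; Granite Outreach 0.3361; Valley Recovery 0.0851; Hillcrest Workforce 0.3262.
Pro-rata amounts: Meridian Housing 9,571.45; Granite Outreach 12,738.01; Valley Recovery 3,226.83; Hillcrest Workforce 12,363.72.
At nearest $100: Meridian Housing $9,600; Granite Outreach $12,700; Valley Recovery $3,200; Hillcrest Workforce $12,400. Sum = $37,900.
No rounding difference to absorb.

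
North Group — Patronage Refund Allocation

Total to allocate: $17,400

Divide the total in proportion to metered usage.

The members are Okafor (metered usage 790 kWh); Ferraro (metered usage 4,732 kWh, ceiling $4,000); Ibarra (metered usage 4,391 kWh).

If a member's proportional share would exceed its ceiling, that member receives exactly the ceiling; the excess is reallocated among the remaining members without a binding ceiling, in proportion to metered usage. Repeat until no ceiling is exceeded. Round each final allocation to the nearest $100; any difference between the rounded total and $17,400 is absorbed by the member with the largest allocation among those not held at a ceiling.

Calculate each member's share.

Metered usage total: 9,913.
Unconstrained shares: Okafor 1,386.66; Ferraro 8,305.94; Ibarra 7,707.39.
Held at cap: Ferraro ($4,000); balance $13,400 reallocated over remaining metered usage 5,181.
Redistributed shares: Okafor 2,043.23 → $2,000; Ibarra 11,356.77 → $11,400.

Okafor: $2,000; Ferraro: $4,000; Ibarra: $11,400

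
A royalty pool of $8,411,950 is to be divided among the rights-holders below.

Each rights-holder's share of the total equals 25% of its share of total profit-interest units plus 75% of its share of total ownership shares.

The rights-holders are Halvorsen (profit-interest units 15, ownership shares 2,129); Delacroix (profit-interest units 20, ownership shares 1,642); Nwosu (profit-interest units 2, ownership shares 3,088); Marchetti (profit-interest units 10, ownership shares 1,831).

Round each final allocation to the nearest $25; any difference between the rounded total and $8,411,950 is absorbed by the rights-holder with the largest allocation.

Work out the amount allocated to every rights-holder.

Halvorsen: $2,216,825; Delacroix: $2,086,975; Nwosu: $2,331,400; Marchetti: $1,776,750

Profit-interest units total 47; ownership shares total 8,690.
Combined weights (25% profit-interest units + 75% ownership shares): Halvorsen 0.2635; Delacroix 0.2481; Nwosu 0.2772; Marchetti 0.2112.
Proportional shares: Halvorsen 2,216,825.74; Delacroix 2,086,984.55; Nwosu 2,331,384.83; Marchetti 1,776,754.89.
After rounding ($25): Halvorsen $2,216,825; Delacroix $2,086,975; Nwosu $2,331,375; Marchetti $1,776,750. Sum = $8,411,925.
Difference $8,411,950 − $8,411,925 = +$25 applied to largest allocation (Nwosu): Nwosu becomes $2,331,400.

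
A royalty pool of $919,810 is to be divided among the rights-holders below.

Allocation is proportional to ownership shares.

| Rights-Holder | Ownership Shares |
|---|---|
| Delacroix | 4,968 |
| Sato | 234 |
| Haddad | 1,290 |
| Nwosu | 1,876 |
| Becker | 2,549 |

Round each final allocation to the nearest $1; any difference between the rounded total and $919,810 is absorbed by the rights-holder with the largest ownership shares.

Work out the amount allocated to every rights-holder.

Sum of ownership shares: 10,917.
Unrounded shares: Delacroix 4,968/10,917 × $919,810 = 418,578.00; Sato 234/10,917 × $919,810 = 19,715.63; Haddad 1,290/10,917 × $919,810 = 108,688.73; Nwosu 1,876/10,917 × $919,810 = 158,062.06; Becker 2,549/10,917 × $919,810 = 214,765.57.
After rounding ($1): Delacroix $418,578; Sato $19,716; Haddad $108,689; Nwosu $158,062; Becker $214,766. Sum = $919,811.
Difference $919,810 − $919,811 = −$1 applied to largest ownership shares (Delacroix): Delacroix becomes $418,577.

Delacroix: $418,577 | Sato: $19,716 | Haddad: $108,689 | Nwosu: $158,062 | Becker: $214,766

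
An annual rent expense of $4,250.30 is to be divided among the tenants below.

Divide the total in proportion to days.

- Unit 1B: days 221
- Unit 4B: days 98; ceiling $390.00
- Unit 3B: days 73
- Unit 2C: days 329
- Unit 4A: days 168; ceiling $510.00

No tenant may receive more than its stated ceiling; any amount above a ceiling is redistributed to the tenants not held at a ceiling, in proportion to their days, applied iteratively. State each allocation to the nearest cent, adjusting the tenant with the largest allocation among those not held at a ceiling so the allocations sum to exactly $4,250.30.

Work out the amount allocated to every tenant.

Unit 1B: $1,188.47; Unit 4B: $390.00; Unit 3B: $392.57; Unit 2C: $1,769.26; Unit 4A: $510.00

Total days = 889.
Proportional shares (ignoring caps): Unit 1B 1,056.5988; Unit 4B 468.5370; Unit 3B 349.0123; Unit 2C 1,572.9457; Unit 4A 803.2063.
Capped: Unit 4B ($390.00), Unit 4A ($510.00); remaining pool $3,350.30 reallocated over remaining days 623.
Shares after redistribution: Unit 1B 1,188.4692 → $1,188.47; Unit 3B 392.5713 → $392.57; Unit 2C 1,769.2596 → $1,769.26.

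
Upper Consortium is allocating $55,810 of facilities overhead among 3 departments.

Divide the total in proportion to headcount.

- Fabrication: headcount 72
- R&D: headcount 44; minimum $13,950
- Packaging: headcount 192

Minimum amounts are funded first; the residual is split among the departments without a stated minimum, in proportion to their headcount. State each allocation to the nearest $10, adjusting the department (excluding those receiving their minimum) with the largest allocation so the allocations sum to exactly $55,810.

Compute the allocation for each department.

Fabrication: $11,420 · R&D: $13,950 · Packaging: $30,440

Guaranteed amounts: R&D $13,950. Residual $41,860.
Residual split over remaining headcount 264: Fabrication 11,416.36 → $11,420; Packaging 30,443.64 → $30,440.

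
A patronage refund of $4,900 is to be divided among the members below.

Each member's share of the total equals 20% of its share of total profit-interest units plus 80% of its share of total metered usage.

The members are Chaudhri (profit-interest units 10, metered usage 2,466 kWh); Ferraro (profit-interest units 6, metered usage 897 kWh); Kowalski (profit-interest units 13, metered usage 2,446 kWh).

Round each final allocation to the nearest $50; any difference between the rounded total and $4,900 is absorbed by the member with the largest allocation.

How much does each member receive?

Chaudhri: $2,000 · Ferraro: $800 · Kowalski: $2,100

Profit-interest units total 29; metered usage total 5,809.
Combined weights (20% profit-interest units + 80% metered usage): Chaudhri 0.4086; Ferraro 0.1649; Kowalski 0.4265.
Pro-rata amounts: Chaudhri 2,002.02; Ferraro 808.07; Kowalski 2,089.91.
At nearest $50: Chaudhri $2,000; Ferraro $800; Kowalski $2,100. Sum = $4,900.
Sum already equals the total — no adjustment.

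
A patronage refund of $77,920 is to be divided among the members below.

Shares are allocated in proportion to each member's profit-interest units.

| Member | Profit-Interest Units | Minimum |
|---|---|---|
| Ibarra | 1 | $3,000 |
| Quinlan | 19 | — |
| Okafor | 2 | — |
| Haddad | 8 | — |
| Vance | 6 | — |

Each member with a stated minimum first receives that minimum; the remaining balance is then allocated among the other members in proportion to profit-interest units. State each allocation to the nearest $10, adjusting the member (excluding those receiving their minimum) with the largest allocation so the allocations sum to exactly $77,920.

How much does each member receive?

Ibarra: $3,000; Quinlan: $40,680; Okafor: $4,280; Haddad: $17,120; Vance: $12,840

Guaranteed amounts: Ibarra $3,000. Remaining pool $74,920.
Remaining pool split over remaining profit-interest units 35: Quinlan 40,670.86 → $40,670; Okafor 4,281.14 → $4,280; Haddad 17,124.57 → $17,120; Vance 12,843.43 → $12,840.
Rounding difference +$10 applied to Quinlan → $40,680.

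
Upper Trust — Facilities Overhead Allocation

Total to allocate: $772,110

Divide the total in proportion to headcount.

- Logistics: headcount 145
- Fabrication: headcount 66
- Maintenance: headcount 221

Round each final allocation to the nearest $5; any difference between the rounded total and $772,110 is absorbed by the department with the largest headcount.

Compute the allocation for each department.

Sum of headcount: 432.
Unrounded shares: Logistics 145/432 × $772,110 = 259,157.29; Fabrication 66/432 × $772,110 = 117,961.25; Maintenance 221/432 × $772,110 = 394,991.46.
After rounding ($5): Logistics $259,155; Fabrication $117,960; Maintenance $394,990. Sum = $772,105.
Difference $772,110 − $772,105 = +$5 applied to largest headcount (Maintenance): Maintenance becomes $394,995.

Logistics: $259,155 | Fabrication: $117,960 | Maintenance: $394,995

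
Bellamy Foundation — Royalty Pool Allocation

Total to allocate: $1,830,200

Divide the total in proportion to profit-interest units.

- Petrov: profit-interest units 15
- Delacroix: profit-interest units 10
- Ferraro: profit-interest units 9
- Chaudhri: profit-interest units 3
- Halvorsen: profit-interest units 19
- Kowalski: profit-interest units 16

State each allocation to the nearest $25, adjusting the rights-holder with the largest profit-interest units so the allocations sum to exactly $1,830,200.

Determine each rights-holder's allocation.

Petrov: $381,300; Delacroix: $254,200; Ferraro: $228,775; Chaudhri: $76,250; Halvorsen: $482,975; Kowalski: $406,700

Combined profit-interest units = 15 + 10 + 9 + 3 + 19 + 16 = 72.
Raw shares: Petrov 381,291.67; Delacroix 254,194.44; Ferraro 228,775.00; Chaudhri 76,258.33; Halvorsen 482,969.44; Kowalski 406,711.11.
Rounded to nearest $25: Petrov $381,300; Delacroix $254,200; Ferraro $228,775; Chaudhri $76,250; Halvorsen $482,975; Kowalski $406,700. Sum = $1,830,200.
No rounding difference to absorb.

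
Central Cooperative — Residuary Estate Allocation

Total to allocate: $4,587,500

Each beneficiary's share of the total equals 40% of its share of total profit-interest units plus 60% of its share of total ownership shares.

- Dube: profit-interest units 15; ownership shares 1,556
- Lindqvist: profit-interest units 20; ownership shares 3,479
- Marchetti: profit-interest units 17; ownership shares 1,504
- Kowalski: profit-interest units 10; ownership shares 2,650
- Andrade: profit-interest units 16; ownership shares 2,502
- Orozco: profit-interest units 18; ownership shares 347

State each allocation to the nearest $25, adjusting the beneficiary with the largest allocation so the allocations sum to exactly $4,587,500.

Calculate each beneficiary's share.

Profit-interest units total 96; ownership shares total 12,038.
Blended shares (40% profit-interest units + 60% ownership shares): Dube 0.1401; Lindqvist 0.2567; Marchetti 0.1458; Kowalski 0.1737; Andrade 0.1914; Orozco 0.0923.
Raw shares: Dube 642,499.61; Lindqvist 1,177,768.28; Marchetti 668,838.93; Kowalski 797,070.82; Andrade 877,917.98; Orozco 423,404.38.
At nearest $25: Dube $642,500; Lindqvist $1,177,775; Marchetti $668,850; Kowalski $797,075; Andrade $877,925; Orozco $423,400. Sum = $4,587,525.
Difference $4,587,500 − $4,587,525 = −$25 applied to largest allocation (Lindqvist): Lindqvist becomes $1,177,750.

Dube: $642,500 | Lindqvist: $1,177,750 | Marchetti: $668,850 | Kowalski: $797,075 | Andrade: $877,925 | Orozco: $423,400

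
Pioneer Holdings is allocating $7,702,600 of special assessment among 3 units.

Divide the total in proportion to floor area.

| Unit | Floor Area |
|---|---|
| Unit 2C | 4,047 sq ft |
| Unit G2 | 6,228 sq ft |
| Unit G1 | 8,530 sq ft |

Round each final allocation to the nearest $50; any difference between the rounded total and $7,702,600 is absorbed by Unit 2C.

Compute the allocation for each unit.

Sum of floor area: 18,805.
Unrounded shares: Unit 2C 4,047/18,805 × $7,702,600 = 1,657,666.70; Unit G2 6,228/18,805 × $7,702,600 = 2,551,012.65; Unit G1 8,530/18,805 × $7,702,600 = 3,493,920.66.
At nearest $50: Unit 2C $1,657,650; Unit G2 $2,551,000; Unit G1 $3,493,900. Sum = $7,702,550.
Difference $7,702,600 − $7,702,550 = +$50 applied to Unit 2C: Unit 2C becomes $1,657,700.

Unit 2C: $1,657,700 · Unit G2: $2,551,000 · Unit G1: $3,493,900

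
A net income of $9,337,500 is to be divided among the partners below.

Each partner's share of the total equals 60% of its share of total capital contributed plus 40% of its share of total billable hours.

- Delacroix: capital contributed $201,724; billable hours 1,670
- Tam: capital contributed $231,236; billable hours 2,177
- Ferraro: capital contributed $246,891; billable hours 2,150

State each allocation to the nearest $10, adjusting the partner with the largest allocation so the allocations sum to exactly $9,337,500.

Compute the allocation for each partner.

Delacroix: $2,702,460 | Tam: $3,261,420 | Ferraro: $3,373,620

Capital contributed total 679,851; billable hours total 5,997.
Combined weights (60% capital contributed + 40% billable hours): Delacroix 0.2894; Tam 0.3493; Ferraro 0.3613.
Raw shares: Delacroix 2,702,457.40; Tam 3,261,424.58; Ferraro 3,373,618.02.
At nearest $10: Delacroix $2,702,460; Tam $3,261,420; Ferraro $3,373,620. Sum = $9,337,500.
No rounding difference to absorb.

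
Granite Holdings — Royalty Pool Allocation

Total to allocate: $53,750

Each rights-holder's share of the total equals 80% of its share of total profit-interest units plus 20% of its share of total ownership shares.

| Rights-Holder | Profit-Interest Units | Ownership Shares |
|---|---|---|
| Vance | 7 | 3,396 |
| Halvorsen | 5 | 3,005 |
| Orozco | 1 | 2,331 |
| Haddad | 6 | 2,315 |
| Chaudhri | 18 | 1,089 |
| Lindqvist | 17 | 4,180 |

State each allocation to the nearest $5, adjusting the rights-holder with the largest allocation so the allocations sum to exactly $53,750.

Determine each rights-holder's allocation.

Vance: $7,810 · Halvorsen: $5,960 · Orozco: $2,330 · Haddad: $6,305 · Chaudhri: $15,050 · Lindqvist: $16,295

Totals — profit-interest units 54, ownership shares 16,316.
Combined weights (80% profit-interest units + 20% ownership shares): Vance 0.1453; Halvorsen 0.1109; Orozco 0.0434; Haddad 0.1173; Chaudhri 0.2800; Lindqvist 0.3031.
Pro-rata amounts: Vance 7,811.57; Halvorsen 5,961.36; Orozco 2,332.10; Haddad 6,303.04; Chaudhri 15,050.83; Lindqvist 16,291.08.
At nearest $5: Vance $7,810; Halvorsen $5,960; Orozco $2,330; Haddad $6,305; Chaudhri $15,050; Lindqvist $16,290. Sum = $53,745.
Difference $53,750 − $53,745 = +$5 applied to largest allocation (Lindqvist): Lindqvist becomes $16,295.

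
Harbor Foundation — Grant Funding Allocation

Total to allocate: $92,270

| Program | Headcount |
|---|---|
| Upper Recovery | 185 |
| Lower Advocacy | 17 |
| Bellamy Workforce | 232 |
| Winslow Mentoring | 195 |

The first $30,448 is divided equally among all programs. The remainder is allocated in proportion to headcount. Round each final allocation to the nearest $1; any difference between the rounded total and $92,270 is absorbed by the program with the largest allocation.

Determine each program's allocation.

$30,448 shared equally gives $7,612 per program.
Remainder $61,822 by headcount (total 629): Upper Recovery 18,182.94 → $18,183; Lower Advocacy 1,670.86 → $1,671; Bellamy Workforce 22,802.39 → $22,802; Winslow Mentoring 19,165.80 → $19,166.
Totals: Upper Recovery $7,612 + $18,183 = $25,795; Lower Advocacy $7,612 + $1,671 = $9,283; Bellamy Workforce $7,612 + $22,802 = $30,414; Winslow Mentoring $7,612 + $19,166 = $26,778.

Upper Recovery: $25,795 | Lower Advocacy: $9,283 | Bellamy Workforce: $30,414 | Winslow Mentoring: $26,778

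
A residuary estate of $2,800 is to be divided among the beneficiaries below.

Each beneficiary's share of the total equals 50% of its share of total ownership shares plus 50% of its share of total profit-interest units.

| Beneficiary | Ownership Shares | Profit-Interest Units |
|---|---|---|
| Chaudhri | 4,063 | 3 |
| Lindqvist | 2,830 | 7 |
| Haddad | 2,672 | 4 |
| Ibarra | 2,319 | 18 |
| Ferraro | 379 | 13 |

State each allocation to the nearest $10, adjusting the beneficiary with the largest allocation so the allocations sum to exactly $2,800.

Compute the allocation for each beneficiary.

Totals — ownership shares 12,263, profit-interest units 45.
Composite weights (50% ownership shares + 50% profit-interest units): Chaudhri 0.1990; Lindqvist 0.1932; Haddad 0.1534; Ibarra 0.2946; Ferraro 0.1599.
Proportional shares: Chaudhri 557.18; Lindqvist 540.86; Haddad 429.49; Ibarra 824.75; Ferraro 447.71.
At nearest $10: Chaudhri $560; Lindqvist $540; Haddad $430; Ibarra $820; Ferraro $450. Sum = $2,800.
Rounded total matches; no reconciliation needed.

Chaudhri: $560 · Lindqvist: $540 · Haddad: $430 · Ibarra: $820 · Ferraro: $450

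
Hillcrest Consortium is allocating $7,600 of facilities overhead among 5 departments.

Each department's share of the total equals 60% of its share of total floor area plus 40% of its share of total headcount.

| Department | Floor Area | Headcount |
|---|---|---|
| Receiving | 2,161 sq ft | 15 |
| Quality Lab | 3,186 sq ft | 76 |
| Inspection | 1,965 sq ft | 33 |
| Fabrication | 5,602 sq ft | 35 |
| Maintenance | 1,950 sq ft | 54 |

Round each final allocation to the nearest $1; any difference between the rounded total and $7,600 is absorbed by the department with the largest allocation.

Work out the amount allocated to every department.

Receiving: $877 · Quality Lab: $2,062 · Inspection: $1,074 · Fabrication: $2,218 · Maintenance: $1,369

Floor area total 14,864; headcount total 213.
Combined weights (60% floor area + 40% headcount): Receiving 0.1154; Quality Lab 0.2713; Inspection 0.1413; Fabrication 0.2919; Maintenance 0.1801.
Proportional shares: Receiving 877.04; Quality Lab 2,062.10; Inspection 1,073.81; Fabrication 2,218.12; Maintenance 1,368.93.
After rounding ($1): Receiving $877; Quality Lab $2,062; Inspection $1,074; Fabrication $2,218; Maintenance $1,369. Sum = $7,600.
Sum already equals the total — no adjustment.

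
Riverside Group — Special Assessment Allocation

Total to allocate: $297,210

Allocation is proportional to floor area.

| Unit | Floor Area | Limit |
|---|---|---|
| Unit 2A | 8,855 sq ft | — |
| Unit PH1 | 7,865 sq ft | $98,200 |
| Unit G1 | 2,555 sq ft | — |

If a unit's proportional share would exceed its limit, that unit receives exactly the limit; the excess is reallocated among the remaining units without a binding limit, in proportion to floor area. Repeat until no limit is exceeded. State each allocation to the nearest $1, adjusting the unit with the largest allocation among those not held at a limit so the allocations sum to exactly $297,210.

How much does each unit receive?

Unit 2A: $154,446 | Unit PH1: $98,200 | Unit G1: $44,564

Combined floor area = 19,275.
Proportional shares (ignoring caps): Unit 2A 136,539.28; Unit PH1 121,274.02; Unit G1 39,396.71.
Cap binds for Unit PH1 ($98,200); residual $199,010 reallocated over remaining floor area 11,410.
Remaining shares: Unit 2A 154,446.41 → $154,446; Unit G1 44,563.59 → $44,564.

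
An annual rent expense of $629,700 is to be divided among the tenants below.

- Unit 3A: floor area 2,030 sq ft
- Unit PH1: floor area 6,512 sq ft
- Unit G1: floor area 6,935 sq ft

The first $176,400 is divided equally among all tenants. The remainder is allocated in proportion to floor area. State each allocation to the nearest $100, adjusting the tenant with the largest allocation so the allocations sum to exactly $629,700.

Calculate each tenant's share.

First tranche $176,400 split equally: $58,800 each.
Remainder $453,300 by floor area (total 15,477): Unit 3A 59,455.90 → $59,500; Unit PH1 190,727.51 → $190,700; Unit G1 203,116.59 → $203,100.
Totals: Unit 3A $58,800 + $59,500 = $118,300; Unit PH1 $58,800 + $190,700 = $249,500; Unit G1 $58,800 + $203,100 = $261,900.

Unit 3A: $118,300 · Unit PH1: $249,500 · Unit G1: $261,900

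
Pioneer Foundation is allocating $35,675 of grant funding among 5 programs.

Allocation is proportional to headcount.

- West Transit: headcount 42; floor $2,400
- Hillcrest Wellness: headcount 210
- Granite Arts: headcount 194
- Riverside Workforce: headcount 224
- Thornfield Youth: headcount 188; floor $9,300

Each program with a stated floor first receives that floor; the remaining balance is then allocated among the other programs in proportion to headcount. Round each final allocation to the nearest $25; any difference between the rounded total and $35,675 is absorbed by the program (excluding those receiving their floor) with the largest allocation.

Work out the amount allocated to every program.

Minimums first: West Transit $2,400; Thornfield Youth $9,300. Balance $23,975.
Balance split over remaining headcount 628: Hillcrest Wellness 8,017.12 → $8,025; Granite Arts 7,406.29 → $7,400; Riverside Workforce 8,551.59 → $8,550.

West Transit: $2,400 · Hillcrest Wellness: $8,025 · Granite Arts: $7,400 · Riverside Workforce: $8,550 · Thornfield Youth: $9,300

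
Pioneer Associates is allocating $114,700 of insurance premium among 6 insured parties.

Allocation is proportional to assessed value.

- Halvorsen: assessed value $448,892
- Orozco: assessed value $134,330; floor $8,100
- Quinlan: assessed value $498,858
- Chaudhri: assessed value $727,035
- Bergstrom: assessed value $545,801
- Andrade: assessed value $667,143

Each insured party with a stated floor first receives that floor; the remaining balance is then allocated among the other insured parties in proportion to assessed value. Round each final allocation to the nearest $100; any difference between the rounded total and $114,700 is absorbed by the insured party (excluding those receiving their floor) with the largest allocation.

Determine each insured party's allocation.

Halvorsen: $16,600 · Orozco: $8,100 · Quinlan: $18,400 · Chaudhri: $26,900 · Bergstrom: $20,100 · Andrade: $24,600

Fund the minimums — Orozco $8,100. Balance $106,600.
Balance split over remaining assessed value 2,887,729: Halvorsen 16,570.77 → $16,600; Quinlan 18,415.25 → $18,400; Chaudhri 26,838.37 → $26,800; Bergstrom 20,148.15 → $20,100; Andrade 24,627.46 → $24,600.
Rounding difference +$100 applied to Chaudhri → $26,900.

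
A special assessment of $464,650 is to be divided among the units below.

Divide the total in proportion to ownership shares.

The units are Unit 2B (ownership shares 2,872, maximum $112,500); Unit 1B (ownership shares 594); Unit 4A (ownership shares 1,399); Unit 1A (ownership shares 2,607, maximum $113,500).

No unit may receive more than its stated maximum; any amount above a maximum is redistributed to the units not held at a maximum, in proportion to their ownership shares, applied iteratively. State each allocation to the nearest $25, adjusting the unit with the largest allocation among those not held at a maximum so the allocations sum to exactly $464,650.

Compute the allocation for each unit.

Ownership shares total: 7,472.
Pro-rata shares before constraints: Unit 2B 178,596.73; Unit 1B 36,938.18; Unit 4A 86,997.50; Unit 1A 162,117.58.
Held at cap: Unit 2B ($112,500), Unit 1A ($113,500); remaining pool $238,650 reallocated over remaining ownership shares 1,993.
Redistributed shares: Unit 1B 71,128.00 → $71,125; Unit 4A 167,522.00 → $167,525.

Unit 2B: $112,500 · Unit 1B: $71,125 · Unit 4A: $167,525 · Unit 1A: $113,500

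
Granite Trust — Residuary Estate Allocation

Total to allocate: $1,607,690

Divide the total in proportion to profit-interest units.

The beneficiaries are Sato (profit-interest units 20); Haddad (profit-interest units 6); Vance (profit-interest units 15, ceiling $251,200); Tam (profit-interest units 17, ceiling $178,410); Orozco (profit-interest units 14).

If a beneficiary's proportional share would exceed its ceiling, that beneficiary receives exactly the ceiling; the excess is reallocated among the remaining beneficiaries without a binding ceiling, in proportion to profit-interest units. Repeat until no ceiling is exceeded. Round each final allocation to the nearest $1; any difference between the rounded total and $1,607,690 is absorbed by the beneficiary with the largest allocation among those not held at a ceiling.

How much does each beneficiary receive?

Combined profit-interest units = 72.
Proportional shares (ignoring caps): Sato 446,580.56; Haddad 133,974.17; Vance 334,935.42; Tam 379,593.47; Orozco 312,606.39.
Cap binds for Vance ($251,200), Tam ($178,410); remaining pool $1,178,080 reallocated over remaining profit-interest units 40.
Remaining shares: Sato 589,040.00 → $589,040; Haddad 176,712.00 → $176,712; Orozco 412,328.00 → $412,328.

Sato: $589,040 | Haddad: $176,712 | Vance: $251,200 | Tam: $178,410 | Orozco: $412,328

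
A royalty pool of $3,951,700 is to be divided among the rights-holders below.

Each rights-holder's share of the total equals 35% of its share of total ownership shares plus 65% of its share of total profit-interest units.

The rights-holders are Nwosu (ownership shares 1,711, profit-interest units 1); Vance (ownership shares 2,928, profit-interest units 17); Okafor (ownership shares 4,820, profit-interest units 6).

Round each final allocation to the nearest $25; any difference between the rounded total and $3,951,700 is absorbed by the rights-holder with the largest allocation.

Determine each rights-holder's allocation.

Ownership shares total 9,459; profit-interest units total 24.
Blended shares (35% ownership shares + 65% profit-interest units): Nwosu 0.0904; Vance 0.5688; Okafor 0.3408.
Unrounded shares: Nwosu 357,207.63; Vance 2,247,560.71; Okafor 1,346,931.66.
At nearest $25: Nwosu $357,200; Vance $2,247,550; Okafor $1,346,925. Sum = $3,951,675.
Difference $3,951,700 − $3,951,675 = +$25 applied to largest allocation (Vance): Vance becomes $2,247,575.

Nwosu: $357,200; Vance: $2,247,575; Okafor: $1,346,925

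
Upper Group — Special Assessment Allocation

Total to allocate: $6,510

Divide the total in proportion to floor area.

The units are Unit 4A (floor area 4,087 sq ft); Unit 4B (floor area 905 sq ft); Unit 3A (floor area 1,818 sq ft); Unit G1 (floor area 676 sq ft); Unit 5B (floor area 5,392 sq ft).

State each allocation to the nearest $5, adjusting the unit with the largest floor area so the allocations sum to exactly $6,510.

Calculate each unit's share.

Unit 4A: $2,065 | Unit 4B: $455 | Unit 3A: $920 | Unit G1: $340 | Unit 5B: $2,730

Sum of floor area: 12,878.
Raw shares: Unit 4A 4,087/12,878 × $6,510 = 2,066.03; Unit 4B 905/12,878 × $6,510 = 457.49; Unit 3A 1,818/12,878 × $6,510 = 919.02; Unit G1 676/12,878 × $6,510 = 341.73; Unit 5B 5,392/12,878 × $6,510 = 2,725.73.
Rounded to nearest $5: Unit 4A $2,065; Unit 4B $455; Unit 3A $920; Unit G1 $340; Unit 5B $2,725. Sum = $6,505.
Difference $6,510 − $6,505 = +$5 applied to largest floor area (Unit 5B): Unit 5B becomes $2,730.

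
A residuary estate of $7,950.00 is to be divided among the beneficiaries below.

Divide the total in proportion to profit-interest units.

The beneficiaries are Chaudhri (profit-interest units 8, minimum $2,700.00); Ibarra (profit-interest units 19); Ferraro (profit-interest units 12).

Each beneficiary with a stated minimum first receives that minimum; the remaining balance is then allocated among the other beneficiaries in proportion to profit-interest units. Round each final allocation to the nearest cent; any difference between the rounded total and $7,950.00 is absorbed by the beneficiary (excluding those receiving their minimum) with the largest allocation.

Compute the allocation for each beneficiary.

Guaranteed amounts: Chaudhri $2,700.00. Residual $5,250.00.
Residual split over remaining profit-interest units 31: Ibarra 3,217.7419 → $3,217.74; Ferraro 2,032.2581 → $2,032.26.

Chaudhri: $2,700.00 · Ibarra: $3,217.74 · Ferraro: $2,032.26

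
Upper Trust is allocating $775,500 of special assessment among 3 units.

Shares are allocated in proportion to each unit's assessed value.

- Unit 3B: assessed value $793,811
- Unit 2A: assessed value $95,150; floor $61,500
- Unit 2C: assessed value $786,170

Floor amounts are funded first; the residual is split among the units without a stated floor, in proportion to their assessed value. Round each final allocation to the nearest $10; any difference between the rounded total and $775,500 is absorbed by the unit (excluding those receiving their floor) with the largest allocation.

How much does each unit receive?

Unit 3B: $358,730; Unit 2A: $61,500; Unit 2C: $355,270

Guaranteed amounts: Unit 2A $61,500. Remaining pool $714,000.
Remaining pool split over remaining assessed value 1,579,981: Unit 3B 358,726.50 → $358,730; Unit 2C 355,273.50 → $355,270.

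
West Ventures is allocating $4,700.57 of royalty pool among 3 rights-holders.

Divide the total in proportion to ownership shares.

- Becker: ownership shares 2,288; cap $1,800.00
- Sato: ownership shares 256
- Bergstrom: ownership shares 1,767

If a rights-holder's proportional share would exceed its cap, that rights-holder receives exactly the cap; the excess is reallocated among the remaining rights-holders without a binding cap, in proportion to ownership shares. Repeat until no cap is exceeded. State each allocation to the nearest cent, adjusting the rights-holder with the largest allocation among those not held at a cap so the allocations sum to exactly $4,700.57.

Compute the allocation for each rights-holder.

Becker: $1,800.00 | Sato: $367.05 | Bergstrom: $2,533.52

Total ownership shares = 4,311.
Pro-rata shares before constraints: Becker 2,494.7586; Sato 279.1338; Bergstrom 1,926.6776.
Capped: Becker ($1,800.00); balance $2,900.57 reallocated over remaining ownership shares 2,023.
Redistributed shares: Sato 367.0519 → $367.05; Bergstrom 2,533.5181 → $2,533.52.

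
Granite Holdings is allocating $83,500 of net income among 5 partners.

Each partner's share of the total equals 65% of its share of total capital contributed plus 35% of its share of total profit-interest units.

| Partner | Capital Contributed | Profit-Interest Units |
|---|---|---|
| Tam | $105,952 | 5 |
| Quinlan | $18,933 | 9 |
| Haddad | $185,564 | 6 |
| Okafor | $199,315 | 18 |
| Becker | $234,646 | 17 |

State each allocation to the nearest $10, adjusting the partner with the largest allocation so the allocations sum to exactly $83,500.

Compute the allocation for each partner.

Tam: $10,380; Quinlan: $6,160; Haddad: $16,720; Okafor: $24,100; Becker: $26,140

Capital contributed total 744,410; profit-interest units total 55.
Blended shares (65% capital contributed + 35% profit-interest units): Tam 0.1243; Quinlan 0.0738; Haddad 0.2002; Okafor 0.2886; Becker 0.3131.
Raw shares: Tam 10,381.79; Quinlan 6,162.68; Haddad 16,717.67; Okafor 24,096.62; Becker 26,141.24.
At nearest $10: Tam $10,380; Quinlan $6,160; Haddad $16,720; Okafor $24,100; Becker $26,140. Sum = $83,500.
No rounding difference to absorb.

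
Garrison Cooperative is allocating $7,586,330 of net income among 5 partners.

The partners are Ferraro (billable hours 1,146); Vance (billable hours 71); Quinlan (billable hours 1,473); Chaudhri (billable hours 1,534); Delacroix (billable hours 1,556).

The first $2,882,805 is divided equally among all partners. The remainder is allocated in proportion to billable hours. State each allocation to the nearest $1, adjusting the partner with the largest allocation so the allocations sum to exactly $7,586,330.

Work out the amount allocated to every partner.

Equal tier: $2,882,805 ÷ 5 = $576,561 apiece.
Remainder $4,703,525 by billable hours (total 5,780): Ferraro 932,567.41 → $932,567; Vance 57,776.86 → $57,777; Quinlan 1,198,666.49 → $1,198,666; Chaudhri 1,248,305.77 → $1,248,306; Delacroix 1,266,208.46 → $1,266,208.
Rounding difference +$1 on remainder applied to Delacroix.
Totals: Ferraro $576,561 + $932,567 = $1,509,128; Vance $576,561 + $57,777 = $634,338; Quinlan $576,561 + $1,198,666 = $1,775,227; Chaudhri $576,561 + $1,248,306 = $1,824,867; Delacroix $576,561 + $1,266,209 = $1,842,770.

Ferraro: $1,509,128; Vance: $634,338; Quinlan: $1,775,227; Chaudhri: $1,824,867; Delacroix: $1,842,770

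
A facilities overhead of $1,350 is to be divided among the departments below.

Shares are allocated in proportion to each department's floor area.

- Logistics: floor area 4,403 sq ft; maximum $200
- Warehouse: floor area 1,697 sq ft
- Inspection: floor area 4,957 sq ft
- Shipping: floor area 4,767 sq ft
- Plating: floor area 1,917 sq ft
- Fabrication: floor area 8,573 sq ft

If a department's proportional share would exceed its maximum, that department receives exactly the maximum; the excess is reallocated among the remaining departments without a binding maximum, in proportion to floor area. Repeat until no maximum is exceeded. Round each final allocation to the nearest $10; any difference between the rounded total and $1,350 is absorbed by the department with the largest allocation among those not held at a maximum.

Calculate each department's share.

Combined floor area = 26,314.
Pro-rata shares before constraints: Logistics 225.89; Warehouse 87.06; Inspection 254.31; Shipping 244.56; Plating 98.35; Fabrication 439.82.
Cap binds for Logistics ($200); remaining pool $1,150 reallocated over remaining floor area 21,911.
Remaining shares: Warehouse 89.07 → $90; Inspection 260.17 → $260; Shipping 250.20 → $250; Plating 100.61 → $100; Fabrication 449.95 → $450.

Logistics: $200 | Warehouse: $90 | Inspection: $260 | Shipping: $250 | Plating: $100 | Fabrication: $450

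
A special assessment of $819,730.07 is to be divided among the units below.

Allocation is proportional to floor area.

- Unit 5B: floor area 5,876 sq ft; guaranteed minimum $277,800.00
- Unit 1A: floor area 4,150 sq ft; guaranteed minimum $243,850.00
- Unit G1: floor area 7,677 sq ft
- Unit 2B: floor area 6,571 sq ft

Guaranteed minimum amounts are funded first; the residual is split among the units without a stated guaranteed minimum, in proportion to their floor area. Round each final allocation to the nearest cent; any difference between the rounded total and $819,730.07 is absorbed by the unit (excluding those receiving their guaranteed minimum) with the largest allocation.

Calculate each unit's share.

Unit 5B: $277,800.00 · Unit 1A: $243,850.00 · Unit G1: $160,609.26 · Unit 2B: $137,470.81

Minimums first: Unit 5B $277,800.00; Unit 1A $243,850.00. Balance $298,080.07.
Balance split over remaining floor area 14,248: Unit G1 160,609.2573 → $160,609.26; Unit 2B 137,470.8127 → $137,470.81.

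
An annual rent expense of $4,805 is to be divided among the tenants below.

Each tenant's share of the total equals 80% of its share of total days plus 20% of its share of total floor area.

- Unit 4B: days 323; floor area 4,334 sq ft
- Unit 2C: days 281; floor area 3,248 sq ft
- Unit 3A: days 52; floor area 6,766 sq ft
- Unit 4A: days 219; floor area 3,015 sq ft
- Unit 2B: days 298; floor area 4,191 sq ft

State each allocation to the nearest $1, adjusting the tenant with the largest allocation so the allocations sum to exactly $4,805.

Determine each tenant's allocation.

Unit 4B: $1,252; Unit 2C: $1,066; Unit 3A: $472; Unit 4A: $852; Unit 2B: $1,163

Days total 1,173; floor area total 21,554.
Combined weights (80% days + 20% floor area): Unit 4B 0.2605; Unit 2C 0.2218; Unit 3A 0.0982; Unit 4A 0.1773; Unit 2B 0.2421.
Raw shares: Unit 4B 1,251.73; Unit 2C 1,065.67; Unit 3A 472.07; Unit 4A 852.10; Unit 2B 1,163.42.
At nearest $1: Unit 4B $1,252; Unit 2C $1,066; Unit 3A $472; Unit 4A $852; Unit 2B $1,163. Sum = $4,805.
Sum already equals the total — no adjustment.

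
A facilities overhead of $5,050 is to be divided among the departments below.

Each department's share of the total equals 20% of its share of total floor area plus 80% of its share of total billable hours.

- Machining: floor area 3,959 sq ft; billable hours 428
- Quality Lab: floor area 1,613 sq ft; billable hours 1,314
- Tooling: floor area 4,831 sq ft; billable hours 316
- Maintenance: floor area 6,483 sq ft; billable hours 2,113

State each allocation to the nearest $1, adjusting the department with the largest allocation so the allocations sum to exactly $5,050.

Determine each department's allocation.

Machining: $651 · Quality Lab: $1,369 · Tooling: $595 · Maintenance: $2,435

Totals — floor area 16,886, billable hours 4,171.
Combined weights (20% floor area + 80% billable hours): Machining 0.1290; Quality Lab 0.2711; Tooling 0.1178; Maintenance 0.4821.
Proportional shares: Machining 651.36; Quality Lab 1,369.21; Tooling 595.03; Maintenance 2,434.40.
After rounding ($1): Machining $651; Quality Lab $1,369; Tooling $595; Maintenance $2,434. Sum = $5,049.
Difference $5,050 − $5,049 = +$1 applied to largest allocation (Maintenance): Maintenance becomes $2,435.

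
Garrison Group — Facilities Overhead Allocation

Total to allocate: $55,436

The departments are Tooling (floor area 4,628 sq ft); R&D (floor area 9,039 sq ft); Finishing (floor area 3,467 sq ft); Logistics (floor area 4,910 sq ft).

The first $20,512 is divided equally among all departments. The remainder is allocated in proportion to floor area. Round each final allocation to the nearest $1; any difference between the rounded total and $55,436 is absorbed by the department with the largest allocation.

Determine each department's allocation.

First tranche $20,512 split equally: $5,128 each.
Remainder $34,924 by floor area (total 22,044): Tooling 7,332.08 → $7,332; R&D 14,320.36 → $14,320; Finishing 5,492.72 → $5,493; Logistics 7,778.84 → $7,779.
Totals: Tooling $5,128 + $7,332 = $12,460; R&D $5,128 + $14,320 = $19,448; Finishing $5,128 + $5,493 = $10,621; Logistics $5,128 + $7,779 = $12,907.

Tooling: $12,460 | R&D: $19,448 | Finishing: $10,621 | Logistics: $12,907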